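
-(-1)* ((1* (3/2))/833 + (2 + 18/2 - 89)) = -129945/1666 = -78.00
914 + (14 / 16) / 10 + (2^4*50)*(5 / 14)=671889 / 560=1199.80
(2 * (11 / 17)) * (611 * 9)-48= 120162 / 17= 7068.35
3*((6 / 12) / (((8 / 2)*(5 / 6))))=0.45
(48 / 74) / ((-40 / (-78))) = 234 / 185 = 1.26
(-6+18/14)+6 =9/7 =1.29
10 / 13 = 0.77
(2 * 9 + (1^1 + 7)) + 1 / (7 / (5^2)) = 207 / 7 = 29.57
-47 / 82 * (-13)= 611 / 82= 7.45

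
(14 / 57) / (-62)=-0.00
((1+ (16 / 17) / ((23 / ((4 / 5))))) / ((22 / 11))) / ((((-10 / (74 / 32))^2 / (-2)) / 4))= -2764011 / 12512000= -0.22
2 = 2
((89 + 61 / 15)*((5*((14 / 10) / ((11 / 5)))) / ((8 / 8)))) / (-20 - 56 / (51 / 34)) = -5.16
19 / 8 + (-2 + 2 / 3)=25 / 24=1.04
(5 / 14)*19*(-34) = -1615 / 7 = -230.71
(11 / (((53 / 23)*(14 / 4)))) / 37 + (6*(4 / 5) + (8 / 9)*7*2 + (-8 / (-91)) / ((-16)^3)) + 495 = 2106250157387 / 4111511040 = 512.28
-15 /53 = -0.28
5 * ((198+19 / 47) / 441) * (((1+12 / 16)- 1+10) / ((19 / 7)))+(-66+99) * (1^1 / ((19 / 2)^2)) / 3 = 38613761 / 4275684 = 9.03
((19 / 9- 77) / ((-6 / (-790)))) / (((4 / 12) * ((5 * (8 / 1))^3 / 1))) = -26623 / 57600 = -0.46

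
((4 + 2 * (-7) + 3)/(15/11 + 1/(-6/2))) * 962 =-111111/17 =-6535.94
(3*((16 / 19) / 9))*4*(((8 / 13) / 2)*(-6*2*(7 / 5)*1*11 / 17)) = -78848 / 20995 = -3.76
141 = 141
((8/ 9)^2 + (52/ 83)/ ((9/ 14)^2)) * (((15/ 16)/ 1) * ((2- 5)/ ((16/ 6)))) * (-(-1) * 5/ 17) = -475/ 664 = -0.72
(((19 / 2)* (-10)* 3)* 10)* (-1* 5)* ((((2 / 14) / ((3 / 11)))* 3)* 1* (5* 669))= 524328750 / 7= 74904107.14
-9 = -9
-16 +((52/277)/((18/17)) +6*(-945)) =-14174756/2493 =-5685.82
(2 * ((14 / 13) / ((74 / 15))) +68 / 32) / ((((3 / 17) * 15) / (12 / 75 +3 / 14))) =0.36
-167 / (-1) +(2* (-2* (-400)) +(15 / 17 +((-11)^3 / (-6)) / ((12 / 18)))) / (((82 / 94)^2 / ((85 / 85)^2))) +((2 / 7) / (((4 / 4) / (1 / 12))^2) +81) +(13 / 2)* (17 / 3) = 992676367 / 351288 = 2825.82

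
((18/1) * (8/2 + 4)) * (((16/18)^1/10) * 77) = 4928/5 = 985.60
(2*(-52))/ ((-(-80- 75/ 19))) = -1976/ 1595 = -1.24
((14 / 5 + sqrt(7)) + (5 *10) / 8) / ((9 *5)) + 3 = sqrt(7) / 45 + 2881 / 900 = 3.26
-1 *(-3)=3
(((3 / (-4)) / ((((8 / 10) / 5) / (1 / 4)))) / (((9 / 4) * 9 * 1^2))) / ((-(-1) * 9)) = -25 / 3888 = -0.01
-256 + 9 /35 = -8951 /35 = -255.74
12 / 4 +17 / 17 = 4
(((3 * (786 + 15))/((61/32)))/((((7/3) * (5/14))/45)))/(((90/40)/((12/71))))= 22146048/4331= 5113.38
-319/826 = -0.39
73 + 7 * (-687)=-4736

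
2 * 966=1932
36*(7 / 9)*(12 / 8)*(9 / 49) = 54 / 7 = 7.71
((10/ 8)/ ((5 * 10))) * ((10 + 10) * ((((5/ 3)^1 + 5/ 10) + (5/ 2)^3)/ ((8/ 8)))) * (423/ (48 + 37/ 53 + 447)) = 3190971/ 420352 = 7.59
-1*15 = -15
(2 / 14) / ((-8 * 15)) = -1 / 840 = -0.00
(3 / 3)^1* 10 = 10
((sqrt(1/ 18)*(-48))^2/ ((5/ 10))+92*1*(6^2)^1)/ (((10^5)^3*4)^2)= 223/ 1000000000000000000000000000000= 0.00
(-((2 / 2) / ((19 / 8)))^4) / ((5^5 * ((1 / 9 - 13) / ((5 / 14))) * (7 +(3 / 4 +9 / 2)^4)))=1179648 / 3245271379686875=0.00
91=91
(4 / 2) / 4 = 1 / 2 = 0.50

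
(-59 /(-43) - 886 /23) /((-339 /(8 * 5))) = 489880 /111757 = 4.38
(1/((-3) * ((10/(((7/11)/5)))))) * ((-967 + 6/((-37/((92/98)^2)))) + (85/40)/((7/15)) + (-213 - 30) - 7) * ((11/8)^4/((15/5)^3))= 0.68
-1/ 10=-0.10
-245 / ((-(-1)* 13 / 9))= -2205 / 13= -169.62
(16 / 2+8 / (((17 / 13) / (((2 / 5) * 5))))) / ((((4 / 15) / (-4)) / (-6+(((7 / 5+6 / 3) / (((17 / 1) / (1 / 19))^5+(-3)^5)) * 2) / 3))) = 6802892072855269 / 3735438153700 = 1821.18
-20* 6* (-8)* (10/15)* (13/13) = 640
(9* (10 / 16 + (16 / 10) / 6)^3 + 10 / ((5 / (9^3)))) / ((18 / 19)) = 5342059817 / 3456000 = 1545.73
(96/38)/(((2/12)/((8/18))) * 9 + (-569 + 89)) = -128/24149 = -0.01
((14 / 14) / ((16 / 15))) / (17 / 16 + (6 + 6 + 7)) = 5 / 107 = 0.05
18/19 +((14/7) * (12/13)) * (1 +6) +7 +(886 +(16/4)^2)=227949/247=922.87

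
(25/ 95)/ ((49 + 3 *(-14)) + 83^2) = 5/ 131024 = 0.00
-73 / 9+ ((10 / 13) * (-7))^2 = 31763 / 1521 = 20.88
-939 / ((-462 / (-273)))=-12207 / 22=-554.86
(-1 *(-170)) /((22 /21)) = 162.27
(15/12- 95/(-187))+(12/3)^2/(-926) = 602861/346324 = 1.74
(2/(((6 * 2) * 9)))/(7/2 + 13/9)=1/267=0.00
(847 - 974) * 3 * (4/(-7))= 1524/7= 217.71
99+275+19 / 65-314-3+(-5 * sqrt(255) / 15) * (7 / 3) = 3724 / 65-7 * sqrt(255) / 9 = 44.87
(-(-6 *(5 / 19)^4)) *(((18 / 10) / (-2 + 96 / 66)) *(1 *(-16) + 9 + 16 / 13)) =928125 / 1694173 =0.55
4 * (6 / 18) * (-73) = -292 / 3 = -97.33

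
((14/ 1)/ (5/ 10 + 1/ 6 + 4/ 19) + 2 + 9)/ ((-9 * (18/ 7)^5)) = -5663959/ 212576400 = -0.03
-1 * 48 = -48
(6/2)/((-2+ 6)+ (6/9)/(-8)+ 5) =36/107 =0.34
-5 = -5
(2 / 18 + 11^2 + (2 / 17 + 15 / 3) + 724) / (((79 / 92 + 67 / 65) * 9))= 777908300 / 15558723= 50.00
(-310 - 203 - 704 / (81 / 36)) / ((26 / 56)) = -208124 / 117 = -1778.84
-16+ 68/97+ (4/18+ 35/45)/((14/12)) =-9806/679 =-14.44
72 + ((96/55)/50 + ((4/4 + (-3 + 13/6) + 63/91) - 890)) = -87634631/107250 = -817.11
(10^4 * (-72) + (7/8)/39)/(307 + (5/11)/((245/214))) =-121080956227/51694344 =-2342.25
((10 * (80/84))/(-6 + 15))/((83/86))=17200/15687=1.10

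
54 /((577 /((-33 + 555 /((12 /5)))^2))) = 16978923 /4616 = 3678.28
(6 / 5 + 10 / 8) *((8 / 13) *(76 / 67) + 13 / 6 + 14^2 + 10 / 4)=12891067 / 26130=493.34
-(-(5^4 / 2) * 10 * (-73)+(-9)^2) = -228206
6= 6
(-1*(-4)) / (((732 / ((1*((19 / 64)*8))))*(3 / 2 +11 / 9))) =57 / 11956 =0.00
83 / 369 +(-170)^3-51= -1812915736 / 369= -4913050.78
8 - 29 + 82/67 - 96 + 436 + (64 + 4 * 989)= 290795/67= 4340.22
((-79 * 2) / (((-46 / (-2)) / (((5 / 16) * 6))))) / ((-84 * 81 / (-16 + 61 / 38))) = -216065 / 7928928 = -0.03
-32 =-32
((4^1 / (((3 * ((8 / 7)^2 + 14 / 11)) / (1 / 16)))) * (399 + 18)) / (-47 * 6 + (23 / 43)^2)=-996611 / 20835560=-0.05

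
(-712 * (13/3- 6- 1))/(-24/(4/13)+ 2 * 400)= 2848/1083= 2.63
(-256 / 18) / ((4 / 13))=-416 / 9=-46.22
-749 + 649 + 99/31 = -3001/31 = -96.81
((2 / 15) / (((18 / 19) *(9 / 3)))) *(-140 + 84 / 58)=-76342 / 11745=-6.50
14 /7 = 2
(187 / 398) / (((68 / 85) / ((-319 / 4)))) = -298265 / 6368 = -46.84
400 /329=1.22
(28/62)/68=7/1054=0.01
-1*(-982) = 982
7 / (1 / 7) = 49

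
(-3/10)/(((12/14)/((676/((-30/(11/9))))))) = 13013/1350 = 9.64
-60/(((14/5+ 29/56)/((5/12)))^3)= -857500000/7215885801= -0.12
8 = 8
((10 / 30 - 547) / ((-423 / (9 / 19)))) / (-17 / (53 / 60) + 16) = -21730 / 115197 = -0.19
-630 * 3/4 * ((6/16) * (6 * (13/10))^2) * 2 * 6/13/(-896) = 28431/2560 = 11.11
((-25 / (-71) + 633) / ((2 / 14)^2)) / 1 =2203432 / 71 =31034.25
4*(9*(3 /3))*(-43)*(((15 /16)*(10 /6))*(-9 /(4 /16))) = 87075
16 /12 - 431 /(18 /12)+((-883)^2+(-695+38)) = 778746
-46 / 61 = -0.75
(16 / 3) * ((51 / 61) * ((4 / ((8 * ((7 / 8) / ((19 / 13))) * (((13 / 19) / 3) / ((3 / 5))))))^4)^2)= 221333180833854444442054618531233792 / 91404552490696900064521523828125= 2421.47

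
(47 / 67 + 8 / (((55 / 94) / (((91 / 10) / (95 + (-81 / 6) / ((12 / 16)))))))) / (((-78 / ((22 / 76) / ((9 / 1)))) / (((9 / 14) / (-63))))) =156557 / 16055839800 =0.00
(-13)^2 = 169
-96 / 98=-48 / 49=-0.98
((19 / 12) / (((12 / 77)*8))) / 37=1463 / 42624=0.03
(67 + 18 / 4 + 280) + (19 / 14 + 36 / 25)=354.30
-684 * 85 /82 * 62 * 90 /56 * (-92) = 1865421900 /287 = 6499727.87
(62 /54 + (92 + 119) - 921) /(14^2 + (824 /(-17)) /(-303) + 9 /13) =-427201619 /118636371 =-3.60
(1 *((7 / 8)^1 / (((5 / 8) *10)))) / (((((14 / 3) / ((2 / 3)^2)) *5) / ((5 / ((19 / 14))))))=14 / 1425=0.01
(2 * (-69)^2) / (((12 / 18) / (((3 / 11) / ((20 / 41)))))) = 1756809 / 220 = 7985.50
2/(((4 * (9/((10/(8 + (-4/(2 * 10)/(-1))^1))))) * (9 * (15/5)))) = 25/9963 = 0.00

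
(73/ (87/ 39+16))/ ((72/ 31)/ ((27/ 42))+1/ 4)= 117676/ 113523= 1.04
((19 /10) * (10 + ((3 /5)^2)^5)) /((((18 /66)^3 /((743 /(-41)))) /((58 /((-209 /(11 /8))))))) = 2802382629793043 /432421875000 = 6480.67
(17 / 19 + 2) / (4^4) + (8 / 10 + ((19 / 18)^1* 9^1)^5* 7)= 13172866411 / 24320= 541647.47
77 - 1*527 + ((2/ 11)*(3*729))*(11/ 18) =-207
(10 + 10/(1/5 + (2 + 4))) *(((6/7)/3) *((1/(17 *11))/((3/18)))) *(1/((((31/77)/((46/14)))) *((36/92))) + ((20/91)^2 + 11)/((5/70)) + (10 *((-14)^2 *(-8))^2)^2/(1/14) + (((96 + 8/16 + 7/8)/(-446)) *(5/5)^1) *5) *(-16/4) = -1195934263856539450786203000/331858267741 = -3603750094874570.75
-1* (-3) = 3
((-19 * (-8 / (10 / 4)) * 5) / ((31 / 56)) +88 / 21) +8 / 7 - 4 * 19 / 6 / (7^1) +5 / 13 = 4680629 / 8463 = 553.07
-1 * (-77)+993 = 1070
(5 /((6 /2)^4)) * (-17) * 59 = -5015 /81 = -61.91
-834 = -834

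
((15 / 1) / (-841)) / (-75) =1 / 4205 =0.00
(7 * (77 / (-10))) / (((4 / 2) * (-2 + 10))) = -539 / 160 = -3.37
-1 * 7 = -7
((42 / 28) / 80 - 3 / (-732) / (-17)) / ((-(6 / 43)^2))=-5678279 / 5973120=-0.95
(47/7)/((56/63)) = 423/56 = 7.55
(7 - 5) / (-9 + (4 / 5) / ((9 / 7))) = -90 / 377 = -0.24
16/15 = 1.07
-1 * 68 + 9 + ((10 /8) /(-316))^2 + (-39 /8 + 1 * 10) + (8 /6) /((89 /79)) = -22477379213 /426584832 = -52.69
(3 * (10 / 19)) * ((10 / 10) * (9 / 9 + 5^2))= 780 / 19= 41.05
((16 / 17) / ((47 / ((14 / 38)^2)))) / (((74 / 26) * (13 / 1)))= 784 / 10672243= 0.00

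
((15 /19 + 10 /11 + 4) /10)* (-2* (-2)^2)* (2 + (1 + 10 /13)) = -233436 /13585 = -17.18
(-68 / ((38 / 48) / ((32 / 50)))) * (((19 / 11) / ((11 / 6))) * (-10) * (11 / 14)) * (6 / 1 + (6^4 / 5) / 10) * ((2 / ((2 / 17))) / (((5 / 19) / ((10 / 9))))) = 1281994752 / 1375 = 932359.82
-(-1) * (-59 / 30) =-59 / 30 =-1.97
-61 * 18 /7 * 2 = -2196 /7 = -313.71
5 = 5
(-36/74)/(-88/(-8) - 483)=9/8732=0.00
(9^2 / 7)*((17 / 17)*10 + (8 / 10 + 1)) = 4779 / 35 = 136.54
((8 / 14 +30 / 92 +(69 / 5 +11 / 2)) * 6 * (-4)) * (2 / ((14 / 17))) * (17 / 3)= -37590808 / 5635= -6670.95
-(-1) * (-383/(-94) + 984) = 92879/94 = 988.07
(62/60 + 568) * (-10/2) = -17071/6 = -2845.17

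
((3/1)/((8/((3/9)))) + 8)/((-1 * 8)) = -65/64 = -1.02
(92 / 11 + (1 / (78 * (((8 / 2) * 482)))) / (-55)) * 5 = 69176639 / 1654224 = 41.82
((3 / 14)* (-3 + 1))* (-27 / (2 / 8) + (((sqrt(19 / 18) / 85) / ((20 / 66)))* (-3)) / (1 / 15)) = 297* sqrt(38) / 2380 + 324 / 7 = 47.05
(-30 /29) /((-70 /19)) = 57 /203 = 0.28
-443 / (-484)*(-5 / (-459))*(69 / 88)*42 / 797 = 0.00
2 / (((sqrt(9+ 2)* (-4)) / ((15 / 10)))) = -3* sqrt(11) / 44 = -0.23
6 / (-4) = -3 / 2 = -1.50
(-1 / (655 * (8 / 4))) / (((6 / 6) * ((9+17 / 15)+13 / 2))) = -3 / 65369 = -0.00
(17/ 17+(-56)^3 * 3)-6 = -526853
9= 9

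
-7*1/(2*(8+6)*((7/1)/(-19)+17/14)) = -133/450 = -0.30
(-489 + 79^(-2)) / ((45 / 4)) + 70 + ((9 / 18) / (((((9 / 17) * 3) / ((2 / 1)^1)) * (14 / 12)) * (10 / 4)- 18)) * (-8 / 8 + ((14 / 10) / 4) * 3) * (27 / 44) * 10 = 26.52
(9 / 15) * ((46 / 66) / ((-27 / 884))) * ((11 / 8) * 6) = -5083 / 45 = -112.96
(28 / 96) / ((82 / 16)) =0.06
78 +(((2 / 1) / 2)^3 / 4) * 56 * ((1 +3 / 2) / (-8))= 589 / 8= 73.62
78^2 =6084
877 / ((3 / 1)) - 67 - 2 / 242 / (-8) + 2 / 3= 218769 / 968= 226.00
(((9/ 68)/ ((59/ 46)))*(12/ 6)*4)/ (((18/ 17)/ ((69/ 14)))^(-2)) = 254016/ 6666941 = 0.04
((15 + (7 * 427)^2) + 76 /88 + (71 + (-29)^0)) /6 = 196552595 /132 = 1489034.81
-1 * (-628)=628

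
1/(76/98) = 49/38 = 1.29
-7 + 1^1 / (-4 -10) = -99 / 14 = -7.07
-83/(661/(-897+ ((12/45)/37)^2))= 22932767947/203604525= 112.63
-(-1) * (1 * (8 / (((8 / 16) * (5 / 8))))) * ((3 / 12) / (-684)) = -8 / 855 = -0.01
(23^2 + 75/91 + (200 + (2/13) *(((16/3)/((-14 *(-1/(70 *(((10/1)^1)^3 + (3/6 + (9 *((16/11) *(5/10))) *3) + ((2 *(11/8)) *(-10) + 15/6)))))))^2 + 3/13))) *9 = 139574104617536/143143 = 975067622.01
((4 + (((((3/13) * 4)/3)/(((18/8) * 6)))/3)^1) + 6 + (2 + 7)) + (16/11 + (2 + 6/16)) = 2116181/92664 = 22.84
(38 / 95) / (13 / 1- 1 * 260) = -2 / 1235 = -0.00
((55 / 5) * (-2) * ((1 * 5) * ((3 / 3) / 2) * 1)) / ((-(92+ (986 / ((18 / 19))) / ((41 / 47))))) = 20295 / 474197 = 0.04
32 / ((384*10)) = 1 / 120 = 0.01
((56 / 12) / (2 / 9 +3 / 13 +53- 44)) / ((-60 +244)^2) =39 / 2674624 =0.00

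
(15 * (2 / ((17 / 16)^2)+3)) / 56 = 2955 / 2312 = 1.28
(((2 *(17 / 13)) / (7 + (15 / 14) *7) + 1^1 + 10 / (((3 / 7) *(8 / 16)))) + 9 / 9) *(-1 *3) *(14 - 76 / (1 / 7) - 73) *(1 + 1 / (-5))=69284.64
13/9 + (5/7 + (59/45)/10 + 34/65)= 115189/40950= 2.81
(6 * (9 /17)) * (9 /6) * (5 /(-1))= -405 /17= -23.82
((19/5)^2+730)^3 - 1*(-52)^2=6446237183131/15625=412559179.72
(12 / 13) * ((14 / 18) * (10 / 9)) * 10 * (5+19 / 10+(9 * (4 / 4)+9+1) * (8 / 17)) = 754040 / 5967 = 126.37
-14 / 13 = -1.08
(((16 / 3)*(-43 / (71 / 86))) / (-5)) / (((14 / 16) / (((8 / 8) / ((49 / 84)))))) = 1893376 / 17395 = 108.85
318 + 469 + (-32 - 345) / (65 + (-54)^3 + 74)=4269488 / 5425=787.00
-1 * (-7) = 7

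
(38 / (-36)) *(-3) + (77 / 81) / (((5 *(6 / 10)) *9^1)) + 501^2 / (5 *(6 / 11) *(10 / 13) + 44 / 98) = 1923270924962 / 19514601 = 98555.48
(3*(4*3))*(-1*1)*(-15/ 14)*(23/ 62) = 3105/ 217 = 14.31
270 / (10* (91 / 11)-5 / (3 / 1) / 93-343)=-414315 / 399416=-1.04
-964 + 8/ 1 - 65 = -1021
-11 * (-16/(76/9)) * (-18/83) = -7128/1577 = -4.52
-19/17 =-1.12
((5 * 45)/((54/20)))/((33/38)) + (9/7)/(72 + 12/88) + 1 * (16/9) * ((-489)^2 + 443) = 52055250542/122199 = 425987.53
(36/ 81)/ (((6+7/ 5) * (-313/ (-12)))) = 80/ 34743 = 0.00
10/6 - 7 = -5.33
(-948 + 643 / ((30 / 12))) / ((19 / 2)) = -72.72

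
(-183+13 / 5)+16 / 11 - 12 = -190.95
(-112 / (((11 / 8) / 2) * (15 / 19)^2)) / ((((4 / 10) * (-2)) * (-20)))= -40432 / 2475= -16.34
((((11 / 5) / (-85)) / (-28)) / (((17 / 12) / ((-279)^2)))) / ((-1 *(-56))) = 2568753 / 2832200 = 0.91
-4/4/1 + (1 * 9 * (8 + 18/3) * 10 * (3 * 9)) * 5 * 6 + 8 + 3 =1020610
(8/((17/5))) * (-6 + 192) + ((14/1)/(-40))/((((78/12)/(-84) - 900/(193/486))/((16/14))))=2733669477216/6246285265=437.65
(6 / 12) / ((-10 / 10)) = -1 / 2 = -0.50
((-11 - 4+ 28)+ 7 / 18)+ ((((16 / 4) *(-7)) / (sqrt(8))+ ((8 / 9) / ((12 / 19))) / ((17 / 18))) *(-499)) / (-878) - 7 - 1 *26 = -2520667 / 134334 - 3493 *sqrt(2) / 878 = -24.39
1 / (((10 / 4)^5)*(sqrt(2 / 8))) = 64 / 3125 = 0.02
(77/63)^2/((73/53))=6413/5913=1.08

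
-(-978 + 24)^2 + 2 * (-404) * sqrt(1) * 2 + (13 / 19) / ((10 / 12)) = -86614462 / 95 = -911731.18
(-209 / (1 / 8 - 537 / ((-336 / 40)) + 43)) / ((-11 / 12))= 2.13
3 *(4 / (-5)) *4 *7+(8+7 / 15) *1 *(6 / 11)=-3442 / 55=-62.58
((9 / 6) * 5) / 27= 5 / 18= 0.28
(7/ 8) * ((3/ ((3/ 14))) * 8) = 98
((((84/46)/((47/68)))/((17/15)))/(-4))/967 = -0.00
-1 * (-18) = 18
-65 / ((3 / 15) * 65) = -5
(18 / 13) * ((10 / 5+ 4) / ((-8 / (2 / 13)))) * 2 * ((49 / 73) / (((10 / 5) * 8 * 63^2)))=-1 / 296088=-0.00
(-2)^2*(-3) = -12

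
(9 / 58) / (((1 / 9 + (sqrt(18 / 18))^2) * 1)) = 81 / 580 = 0.14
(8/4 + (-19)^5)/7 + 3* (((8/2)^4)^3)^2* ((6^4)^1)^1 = 7660622966154737599/7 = 1094374709450676799.86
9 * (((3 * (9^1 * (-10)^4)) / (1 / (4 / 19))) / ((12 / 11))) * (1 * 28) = 249480000 / 19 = 13130526.32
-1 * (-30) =30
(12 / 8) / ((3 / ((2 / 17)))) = 1 / 17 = 0.06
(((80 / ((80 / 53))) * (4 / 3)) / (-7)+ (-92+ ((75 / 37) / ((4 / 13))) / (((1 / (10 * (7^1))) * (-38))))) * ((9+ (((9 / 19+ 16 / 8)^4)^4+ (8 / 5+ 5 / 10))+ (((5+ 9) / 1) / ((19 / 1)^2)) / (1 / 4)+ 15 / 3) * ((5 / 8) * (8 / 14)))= -38246075434670203087970467277727883 / 476925185911864625429155536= -80193029.36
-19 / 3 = -6.33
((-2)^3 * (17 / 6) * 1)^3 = -314432 / 27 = -11645.63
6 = 6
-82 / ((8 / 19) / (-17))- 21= 13159 / 4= 3289.75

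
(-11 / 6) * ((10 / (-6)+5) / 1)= -55 / 9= -6.11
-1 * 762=-762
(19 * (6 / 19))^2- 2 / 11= 394 / 11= 35.82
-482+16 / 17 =-8178 / 17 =-481.06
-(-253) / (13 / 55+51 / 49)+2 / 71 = 48417169 / 244382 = 198.12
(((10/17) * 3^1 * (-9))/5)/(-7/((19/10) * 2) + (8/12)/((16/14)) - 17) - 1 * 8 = -7.83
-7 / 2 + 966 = 1925 / 2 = 962.50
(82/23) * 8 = 656/23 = 28.52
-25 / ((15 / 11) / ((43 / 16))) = -49.27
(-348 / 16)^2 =7569 / 16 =473.06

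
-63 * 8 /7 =-72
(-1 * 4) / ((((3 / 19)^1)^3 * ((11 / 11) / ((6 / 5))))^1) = -54872 / 45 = -1219.38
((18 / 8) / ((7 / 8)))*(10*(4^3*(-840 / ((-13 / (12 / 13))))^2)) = 167215104000 / 28561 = 5854665.59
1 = 1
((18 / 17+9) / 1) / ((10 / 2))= 171 / 85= 2.01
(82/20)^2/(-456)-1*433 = -19746481/45600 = -433.04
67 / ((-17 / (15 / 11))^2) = 15075 / 34969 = 0.43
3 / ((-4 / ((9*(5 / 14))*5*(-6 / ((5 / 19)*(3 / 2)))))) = 183.21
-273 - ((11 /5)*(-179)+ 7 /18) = 10837 /90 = 120.41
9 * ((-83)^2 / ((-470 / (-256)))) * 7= 55552896 / 235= 236395.30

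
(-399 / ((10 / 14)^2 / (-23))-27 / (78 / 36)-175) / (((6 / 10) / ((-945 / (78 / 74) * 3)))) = -13484424744 / 169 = -79789495.53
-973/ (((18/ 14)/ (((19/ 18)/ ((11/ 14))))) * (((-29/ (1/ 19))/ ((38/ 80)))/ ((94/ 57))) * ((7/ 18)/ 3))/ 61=320117/ 1751310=0.18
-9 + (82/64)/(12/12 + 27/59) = -22349/2752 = -8.12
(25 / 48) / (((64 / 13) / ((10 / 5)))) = 325 / 1536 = 0.21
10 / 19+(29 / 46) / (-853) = 391829 / 745522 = 0.53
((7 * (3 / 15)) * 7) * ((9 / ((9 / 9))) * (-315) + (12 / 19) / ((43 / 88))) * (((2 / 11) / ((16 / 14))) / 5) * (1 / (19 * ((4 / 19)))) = -220.90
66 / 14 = 33 / 7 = 4.71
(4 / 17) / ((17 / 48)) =192 / 289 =0.66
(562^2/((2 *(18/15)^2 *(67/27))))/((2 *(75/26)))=1026493/134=7660.40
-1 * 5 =-5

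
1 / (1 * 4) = 1 / 4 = 0.25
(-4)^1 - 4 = -8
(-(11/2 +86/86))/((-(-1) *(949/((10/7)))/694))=-3470/511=-6.79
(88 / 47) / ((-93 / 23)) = -2024 / 4371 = -0.46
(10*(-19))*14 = -2660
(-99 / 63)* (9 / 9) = -11 / 7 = -1.57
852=852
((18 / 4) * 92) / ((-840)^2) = 23 / 39200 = 0.00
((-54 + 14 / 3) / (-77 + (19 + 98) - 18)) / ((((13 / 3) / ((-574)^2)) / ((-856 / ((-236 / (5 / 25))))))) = -5217581936 / 42185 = -123683.35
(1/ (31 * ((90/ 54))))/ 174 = 1/ 8990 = 0.00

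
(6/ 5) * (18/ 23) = 108/ 115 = 0.94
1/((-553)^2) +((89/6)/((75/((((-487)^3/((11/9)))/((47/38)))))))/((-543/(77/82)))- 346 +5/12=275046383739637891/10666220368300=25786.68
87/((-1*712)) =-87/712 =-0.12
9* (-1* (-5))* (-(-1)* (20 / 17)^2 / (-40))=-450 / 289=-1.56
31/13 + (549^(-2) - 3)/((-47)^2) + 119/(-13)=-58601697818/8655332517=-6.77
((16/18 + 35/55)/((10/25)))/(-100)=-151/3960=-0.04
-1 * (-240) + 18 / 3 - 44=202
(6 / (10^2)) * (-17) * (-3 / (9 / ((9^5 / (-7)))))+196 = -935233 / 350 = -2672.09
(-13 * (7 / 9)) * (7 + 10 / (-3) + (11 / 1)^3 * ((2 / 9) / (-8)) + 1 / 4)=54145 / 162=334.23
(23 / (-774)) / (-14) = 23 / 10836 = 0.00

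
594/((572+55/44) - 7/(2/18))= 2376/2041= 1.16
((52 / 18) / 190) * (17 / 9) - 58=-446089 / 7695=-57.97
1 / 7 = 0.14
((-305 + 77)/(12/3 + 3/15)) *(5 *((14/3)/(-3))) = 3800/9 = 422.22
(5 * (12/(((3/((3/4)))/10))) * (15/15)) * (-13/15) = -130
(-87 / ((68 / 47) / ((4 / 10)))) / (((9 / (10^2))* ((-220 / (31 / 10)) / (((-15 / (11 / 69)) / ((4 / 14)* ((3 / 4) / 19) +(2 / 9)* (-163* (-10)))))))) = -120338001 / 123020942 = -0.98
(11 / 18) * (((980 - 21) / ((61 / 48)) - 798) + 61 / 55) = -141809 / 5490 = -25.83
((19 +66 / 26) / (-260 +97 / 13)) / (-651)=40 / 305319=0.00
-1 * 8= -8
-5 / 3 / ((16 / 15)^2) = -375 / 256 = -1.46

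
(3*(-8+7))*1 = -3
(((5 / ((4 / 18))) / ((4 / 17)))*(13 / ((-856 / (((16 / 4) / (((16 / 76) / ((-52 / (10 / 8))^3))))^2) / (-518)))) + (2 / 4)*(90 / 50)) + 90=941243036514865091199 / 668750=1407466222825966.49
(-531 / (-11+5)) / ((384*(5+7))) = 59 / 3072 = 0.02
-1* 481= -481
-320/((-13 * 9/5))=1600/117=13.68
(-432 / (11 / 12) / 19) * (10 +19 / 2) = -483.67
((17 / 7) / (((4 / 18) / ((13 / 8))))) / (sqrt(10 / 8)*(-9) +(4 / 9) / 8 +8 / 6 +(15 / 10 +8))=1449981*sqrt(5) / 314216 +125307 / 11222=21.48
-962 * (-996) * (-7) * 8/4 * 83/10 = -556686312/5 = -111337262.40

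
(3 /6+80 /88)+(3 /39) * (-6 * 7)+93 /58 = -905 /4147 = -0.22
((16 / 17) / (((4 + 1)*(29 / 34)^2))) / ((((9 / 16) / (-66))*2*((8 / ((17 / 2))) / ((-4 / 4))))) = 203456 / 12615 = 16.13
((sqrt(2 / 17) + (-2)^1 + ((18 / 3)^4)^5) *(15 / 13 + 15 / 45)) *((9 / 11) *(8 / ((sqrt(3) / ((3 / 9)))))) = 464 *sqrt(3) *(sqrt(34) + 62154693481070558) / 7293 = 6849302123360910.00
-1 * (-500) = 500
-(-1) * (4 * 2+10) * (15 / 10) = 27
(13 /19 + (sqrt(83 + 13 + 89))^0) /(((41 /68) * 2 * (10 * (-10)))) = -272 /19475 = -0.01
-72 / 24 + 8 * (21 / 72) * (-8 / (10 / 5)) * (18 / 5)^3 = -438.46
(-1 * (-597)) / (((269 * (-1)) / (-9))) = 5373 / 269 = 19.97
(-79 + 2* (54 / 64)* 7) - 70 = -2195 / 16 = -137.19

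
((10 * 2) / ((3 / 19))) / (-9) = -14.07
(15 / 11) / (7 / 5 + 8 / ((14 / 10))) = 175 / 913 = 0.19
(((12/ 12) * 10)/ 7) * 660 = 6600/ 7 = 942.86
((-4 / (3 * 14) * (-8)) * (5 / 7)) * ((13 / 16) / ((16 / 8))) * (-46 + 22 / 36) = -53105 / 5292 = -10.03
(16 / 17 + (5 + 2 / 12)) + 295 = 30713 / 102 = 301.11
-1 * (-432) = 432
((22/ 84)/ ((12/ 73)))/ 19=803/ 9576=0.08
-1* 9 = -9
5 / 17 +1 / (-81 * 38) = 15373 / 52326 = 0.29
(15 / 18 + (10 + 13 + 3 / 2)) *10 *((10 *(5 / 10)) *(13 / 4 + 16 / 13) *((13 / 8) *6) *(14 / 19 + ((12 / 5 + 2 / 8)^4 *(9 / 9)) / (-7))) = -31277719387 / 89600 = -349081.69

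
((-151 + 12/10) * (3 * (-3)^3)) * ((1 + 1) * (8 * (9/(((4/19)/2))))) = 82995192/5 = 16599038.40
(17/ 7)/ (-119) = -1/ 49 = -0.02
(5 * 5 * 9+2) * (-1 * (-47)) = 10669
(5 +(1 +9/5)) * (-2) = -15.60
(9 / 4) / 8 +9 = 9.28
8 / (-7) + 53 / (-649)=-5563 / 4543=-1.22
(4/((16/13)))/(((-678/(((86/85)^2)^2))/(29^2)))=-74755502666/17696011875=-4.22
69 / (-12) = -23 / 4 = -5.75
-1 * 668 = -668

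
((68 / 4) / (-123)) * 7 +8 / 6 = 15 / 41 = 0.37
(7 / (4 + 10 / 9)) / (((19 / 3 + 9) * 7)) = 27 / 2116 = 0.01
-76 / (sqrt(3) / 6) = -263.27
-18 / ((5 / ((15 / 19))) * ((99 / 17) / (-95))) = 510 / 11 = 46.36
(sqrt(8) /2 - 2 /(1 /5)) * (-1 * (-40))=-400+ 40 * sqrt(2)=-343.43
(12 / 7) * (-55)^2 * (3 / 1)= 15557.14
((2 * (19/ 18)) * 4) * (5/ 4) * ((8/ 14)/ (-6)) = -190/ 189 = -1.01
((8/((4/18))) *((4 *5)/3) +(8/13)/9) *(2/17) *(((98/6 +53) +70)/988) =308968/77571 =3.98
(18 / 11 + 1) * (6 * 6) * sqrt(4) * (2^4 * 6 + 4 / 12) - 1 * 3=201111 / 11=18282.82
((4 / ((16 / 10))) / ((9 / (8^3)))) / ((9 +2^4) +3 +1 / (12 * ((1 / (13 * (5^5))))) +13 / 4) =0.04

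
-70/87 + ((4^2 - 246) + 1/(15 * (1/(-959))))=-42737/145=-294.74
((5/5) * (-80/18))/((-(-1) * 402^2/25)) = -250/363609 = -0.00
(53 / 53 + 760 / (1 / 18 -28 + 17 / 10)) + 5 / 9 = -291266 / 10629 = -27.40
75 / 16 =4.69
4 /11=0.36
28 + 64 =92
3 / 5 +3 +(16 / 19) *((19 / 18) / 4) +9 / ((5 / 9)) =901 / 45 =20.02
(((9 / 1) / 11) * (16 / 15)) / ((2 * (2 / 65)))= 156 / 11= 14.18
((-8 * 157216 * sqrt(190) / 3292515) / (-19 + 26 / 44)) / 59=27670016 * sqrt(190) / 78674645925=0.00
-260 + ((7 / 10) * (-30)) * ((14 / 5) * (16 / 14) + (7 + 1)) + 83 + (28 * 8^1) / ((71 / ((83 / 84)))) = -435673 / 1065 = -409.08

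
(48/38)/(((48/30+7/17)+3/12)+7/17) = 2720/5757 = 0.47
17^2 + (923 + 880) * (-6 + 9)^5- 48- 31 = 438339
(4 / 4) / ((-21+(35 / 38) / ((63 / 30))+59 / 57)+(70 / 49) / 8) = -0.05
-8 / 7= -1.14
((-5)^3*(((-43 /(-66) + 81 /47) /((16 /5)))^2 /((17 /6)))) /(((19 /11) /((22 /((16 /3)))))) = -169602153125 /2922524672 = -58.03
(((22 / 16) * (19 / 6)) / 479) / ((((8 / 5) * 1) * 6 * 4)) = 1045 / 4414464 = 0.00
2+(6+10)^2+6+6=270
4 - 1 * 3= 1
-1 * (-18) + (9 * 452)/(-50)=-1584/25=-63.36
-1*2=-2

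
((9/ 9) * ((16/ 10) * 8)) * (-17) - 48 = -1328/ 5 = -265.60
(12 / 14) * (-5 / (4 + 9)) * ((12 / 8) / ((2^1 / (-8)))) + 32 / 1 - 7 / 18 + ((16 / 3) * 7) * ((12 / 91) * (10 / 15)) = 60395 / 1638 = 36.87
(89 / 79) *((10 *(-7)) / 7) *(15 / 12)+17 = 2.92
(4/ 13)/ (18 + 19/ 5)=20/ 1417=0.01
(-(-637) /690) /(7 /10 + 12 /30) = 637 /759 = 0.84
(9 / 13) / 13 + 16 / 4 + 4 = 1361 / 169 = 8.05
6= 6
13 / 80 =0.16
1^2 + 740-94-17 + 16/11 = 6946/11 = 631.45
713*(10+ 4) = 9982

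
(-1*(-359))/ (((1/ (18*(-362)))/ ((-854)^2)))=-1706048077104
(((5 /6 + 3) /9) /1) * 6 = 23 /9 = 2.56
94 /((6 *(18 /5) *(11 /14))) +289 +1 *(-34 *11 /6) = 68965 /297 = 232.21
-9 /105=-0.09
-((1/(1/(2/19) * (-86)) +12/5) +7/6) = -87389/24510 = -3.57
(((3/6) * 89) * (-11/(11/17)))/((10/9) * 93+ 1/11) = -49929/6826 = -7.31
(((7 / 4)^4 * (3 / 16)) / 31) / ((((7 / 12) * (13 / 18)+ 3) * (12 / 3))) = 194481 / 46917632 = 0.00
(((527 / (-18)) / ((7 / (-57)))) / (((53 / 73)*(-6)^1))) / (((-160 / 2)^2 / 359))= -262410691 / 85478400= -3.07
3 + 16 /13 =55 /13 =4.23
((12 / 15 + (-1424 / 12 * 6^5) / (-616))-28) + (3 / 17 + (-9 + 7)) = 9614281 / 6545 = 1468.95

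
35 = 35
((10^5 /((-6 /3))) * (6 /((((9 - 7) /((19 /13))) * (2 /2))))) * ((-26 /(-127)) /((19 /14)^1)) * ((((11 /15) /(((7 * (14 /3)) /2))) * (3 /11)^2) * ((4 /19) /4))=-1080000 /185801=-5.81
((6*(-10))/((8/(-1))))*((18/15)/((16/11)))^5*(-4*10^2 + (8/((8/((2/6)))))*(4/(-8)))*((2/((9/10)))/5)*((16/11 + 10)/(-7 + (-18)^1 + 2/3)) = 179385968223/747520000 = 239.97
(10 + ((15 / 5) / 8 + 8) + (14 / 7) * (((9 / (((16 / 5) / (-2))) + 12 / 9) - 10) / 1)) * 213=-17395 / 8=-2174.38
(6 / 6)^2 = 1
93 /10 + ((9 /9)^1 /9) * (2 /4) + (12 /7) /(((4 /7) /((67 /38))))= 25043 /1710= 14.65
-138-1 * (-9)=-129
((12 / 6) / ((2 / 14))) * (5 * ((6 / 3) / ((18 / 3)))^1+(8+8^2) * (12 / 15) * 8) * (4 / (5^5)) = 388472 / 46875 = 8.29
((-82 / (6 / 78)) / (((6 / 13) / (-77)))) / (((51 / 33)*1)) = 5868863 / 51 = 115075.75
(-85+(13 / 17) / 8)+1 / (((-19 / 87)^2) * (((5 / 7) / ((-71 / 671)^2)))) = -9347749879527 / 110525160680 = -84.58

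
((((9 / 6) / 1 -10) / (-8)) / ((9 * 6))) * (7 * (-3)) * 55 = -6545 / 288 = -22.73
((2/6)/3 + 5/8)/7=53/504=0.11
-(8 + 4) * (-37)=444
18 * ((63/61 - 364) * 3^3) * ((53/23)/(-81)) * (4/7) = 4023336/1403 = 2867.67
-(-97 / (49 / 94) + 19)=8187 / 49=167.08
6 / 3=2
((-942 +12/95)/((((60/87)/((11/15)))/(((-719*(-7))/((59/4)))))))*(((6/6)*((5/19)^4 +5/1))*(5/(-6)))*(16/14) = 1628898.67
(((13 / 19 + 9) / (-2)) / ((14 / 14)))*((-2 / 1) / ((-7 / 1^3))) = -1.38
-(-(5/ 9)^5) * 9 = 3125/ 6561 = 0.48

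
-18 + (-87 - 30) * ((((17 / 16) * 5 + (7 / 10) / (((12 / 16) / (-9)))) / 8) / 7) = -51741 / 4480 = -11.55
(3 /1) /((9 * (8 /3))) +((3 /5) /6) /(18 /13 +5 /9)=1603 /9080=0.18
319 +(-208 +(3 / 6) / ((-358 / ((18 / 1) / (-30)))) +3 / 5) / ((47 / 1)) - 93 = 37284271 / 168260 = 221.59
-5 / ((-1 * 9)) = 5 / 9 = 0.56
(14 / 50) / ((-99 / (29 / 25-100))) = 17297 / 61875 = 0.28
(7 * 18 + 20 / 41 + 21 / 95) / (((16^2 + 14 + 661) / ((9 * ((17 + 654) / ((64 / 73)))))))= 217571660757 / 232079680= 937.49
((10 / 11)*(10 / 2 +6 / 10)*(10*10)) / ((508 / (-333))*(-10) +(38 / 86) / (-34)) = 2726337600 / 81626963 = 33.40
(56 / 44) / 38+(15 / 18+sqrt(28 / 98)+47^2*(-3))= -8309171 / 1254+sqrt(14) / 7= -6625.60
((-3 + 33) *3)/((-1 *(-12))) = 15/2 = 7.50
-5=-5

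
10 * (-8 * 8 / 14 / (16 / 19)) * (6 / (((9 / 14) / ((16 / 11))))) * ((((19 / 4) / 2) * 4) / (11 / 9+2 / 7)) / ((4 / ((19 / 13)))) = -242592 / 143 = -1696.45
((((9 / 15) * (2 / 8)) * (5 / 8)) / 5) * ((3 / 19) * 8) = 9 / 380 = 0.02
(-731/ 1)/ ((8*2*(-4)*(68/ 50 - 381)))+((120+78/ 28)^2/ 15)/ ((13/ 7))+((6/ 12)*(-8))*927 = -3166.83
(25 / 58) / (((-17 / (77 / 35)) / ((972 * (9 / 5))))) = -48114 / 493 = -97.59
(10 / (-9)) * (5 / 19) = -50 / 171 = -0.29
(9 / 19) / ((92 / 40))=90 / 437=0.21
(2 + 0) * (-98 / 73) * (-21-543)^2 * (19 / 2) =-592294752 / 73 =-8113626.74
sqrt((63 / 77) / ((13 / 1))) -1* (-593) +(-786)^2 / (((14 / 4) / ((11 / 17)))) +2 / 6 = 114807.97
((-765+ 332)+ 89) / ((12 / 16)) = -1376 / 3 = -458.67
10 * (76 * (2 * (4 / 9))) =6080 / 9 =675.56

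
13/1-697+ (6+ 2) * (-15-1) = -812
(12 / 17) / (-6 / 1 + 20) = 6 / 119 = 0.05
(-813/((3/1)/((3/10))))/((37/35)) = -5691/74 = -76.91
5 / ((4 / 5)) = 25 / 4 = 6.25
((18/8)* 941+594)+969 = 14721/4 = 3680.25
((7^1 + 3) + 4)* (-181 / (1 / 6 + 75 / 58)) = -220458 / 127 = -1735.89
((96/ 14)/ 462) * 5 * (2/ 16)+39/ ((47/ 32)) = 672907/ 25333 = 26.56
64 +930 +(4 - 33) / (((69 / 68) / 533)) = -14238.99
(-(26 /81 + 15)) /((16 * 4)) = -0.24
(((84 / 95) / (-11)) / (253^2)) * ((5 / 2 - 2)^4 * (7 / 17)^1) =-147 / 4548479540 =-0.00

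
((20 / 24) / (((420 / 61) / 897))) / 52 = 1403 / 672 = 2.09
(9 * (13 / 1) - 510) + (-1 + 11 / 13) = -5111 / 13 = -393.15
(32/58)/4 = 4/29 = 0.14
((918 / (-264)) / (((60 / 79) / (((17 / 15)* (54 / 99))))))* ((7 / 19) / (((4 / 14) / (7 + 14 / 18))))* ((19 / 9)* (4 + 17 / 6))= -321072353 / 784080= -409.49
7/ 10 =0.70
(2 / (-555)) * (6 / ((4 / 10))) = -2 / 37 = -0.05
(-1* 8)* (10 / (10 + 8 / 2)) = -40 / 7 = -5.71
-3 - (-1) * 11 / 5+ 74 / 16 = 153 / 40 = 3.82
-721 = -721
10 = 10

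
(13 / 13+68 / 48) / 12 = 29 / 144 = 0.20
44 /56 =11 /14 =0.79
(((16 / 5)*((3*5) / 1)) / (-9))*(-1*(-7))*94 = -10528 / 3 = -3509.33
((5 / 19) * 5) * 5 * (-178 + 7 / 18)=-399625 / 342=-1168.49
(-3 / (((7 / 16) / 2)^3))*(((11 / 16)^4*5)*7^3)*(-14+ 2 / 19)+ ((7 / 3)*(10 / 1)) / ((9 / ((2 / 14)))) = 782708050 / 513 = 1525746.69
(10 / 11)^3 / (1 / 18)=18000 / 1331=13.52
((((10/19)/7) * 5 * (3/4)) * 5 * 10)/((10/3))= 1125/266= 4.23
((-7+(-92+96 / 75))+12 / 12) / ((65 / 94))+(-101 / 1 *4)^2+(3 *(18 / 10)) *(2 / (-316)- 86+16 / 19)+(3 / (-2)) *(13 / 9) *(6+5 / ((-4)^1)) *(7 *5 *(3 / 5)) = 162400.12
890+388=1278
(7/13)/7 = 1/13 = 0.08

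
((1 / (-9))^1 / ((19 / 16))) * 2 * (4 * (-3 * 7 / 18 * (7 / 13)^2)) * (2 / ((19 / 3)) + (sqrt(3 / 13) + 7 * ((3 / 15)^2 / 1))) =21952 * sqrt(39) / 1127061 + 6212416 / 41181075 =0.27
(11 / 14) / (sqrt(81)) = 11 / 126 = 0.09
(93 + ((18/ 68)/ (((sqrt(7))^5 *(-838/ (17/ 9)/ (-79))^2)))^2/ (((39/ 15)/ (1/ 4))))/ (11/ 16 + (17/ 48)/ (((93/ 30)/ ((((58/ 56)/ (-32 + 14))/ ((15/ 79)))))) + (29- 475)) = -402586558674845404207163/ 1927857689988146839628524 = -0.21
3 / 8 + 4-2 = 19 / 8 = 2.38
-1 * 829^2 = -687241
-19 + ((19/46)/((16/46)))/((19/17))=-287/16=-17.94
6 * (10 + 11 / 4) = 153 / 2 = 76.50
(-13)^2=169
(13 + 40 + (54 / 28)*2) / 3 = 398 / 21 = 18.95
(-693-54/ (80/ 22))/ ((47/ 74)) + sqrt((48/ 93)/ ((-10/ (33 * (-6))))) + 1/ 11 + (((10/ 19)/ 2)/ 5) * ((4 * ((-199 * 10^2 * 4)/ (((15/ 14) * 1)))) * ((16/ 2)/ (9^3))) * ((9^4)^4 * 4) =-124969197166032838145551/ 98230 + 12 * sqrt(1705)/ 155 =-1272210090257893085.94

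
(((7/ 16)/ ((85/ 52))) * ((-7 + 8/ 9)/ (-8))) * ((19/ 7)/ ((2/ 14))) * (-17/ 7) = -2717/ 288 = -9.43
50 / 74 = 25 / 37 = 0.68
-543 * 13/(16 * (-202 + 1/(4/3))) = 7059/3220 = 2.19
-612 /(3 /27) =-5508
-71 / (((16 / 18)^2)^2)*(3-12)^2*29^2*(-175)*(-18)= -49979275842825 / 2048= -24403943282.63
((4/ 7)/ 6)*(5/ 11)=10/ 231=0.04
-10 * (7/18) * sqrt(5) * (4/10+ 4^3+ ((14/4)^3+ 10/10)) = -30317 * sqrt(5)/72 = -941.54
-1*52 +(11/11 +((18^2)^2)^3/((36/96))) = 3084883683803085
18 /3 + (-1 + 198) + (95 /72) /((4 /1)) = 58559 /288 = 203.33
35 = 35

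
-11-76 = -87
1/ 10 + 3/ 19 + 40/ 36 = 2341/ 1710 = 1.37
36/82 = 18/41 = 0.44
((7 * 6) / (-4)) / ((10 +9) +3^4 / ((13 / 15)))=-273 / 2924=-0.09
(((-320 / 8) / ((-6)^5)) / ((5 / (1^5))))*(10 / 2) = 5 / 972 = 0.01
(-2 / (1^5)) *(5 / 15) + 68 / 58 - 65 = -5611 / 87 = -64.49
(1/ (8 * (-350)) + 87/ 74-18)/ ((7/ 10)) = -1743037/ 72520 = -24.04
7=7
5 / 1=5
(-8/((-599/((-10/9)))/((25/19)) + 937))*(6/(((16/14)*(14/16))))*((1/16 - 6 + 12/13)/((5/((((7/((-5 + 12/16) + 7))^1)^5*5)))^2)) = 4728569811173376000/2316808577635123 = 2040.98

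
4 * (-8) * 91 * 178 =-518336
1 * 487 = 487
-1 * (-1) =1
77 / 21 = 11 / 3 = 3.67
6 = 6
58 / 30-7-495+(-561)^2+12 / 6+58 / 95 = 17910742 / 57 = 314223.54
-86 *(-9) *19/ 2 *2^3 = 58824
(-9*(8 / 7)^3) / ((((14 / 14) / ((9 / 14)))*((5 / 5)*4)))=-5184 / 2401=-2.16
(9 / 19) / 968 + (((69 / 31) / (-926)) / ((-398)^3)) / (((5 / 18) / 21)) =2544995333187 / 5200808717813060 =0.00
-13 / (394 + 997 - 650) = -0.02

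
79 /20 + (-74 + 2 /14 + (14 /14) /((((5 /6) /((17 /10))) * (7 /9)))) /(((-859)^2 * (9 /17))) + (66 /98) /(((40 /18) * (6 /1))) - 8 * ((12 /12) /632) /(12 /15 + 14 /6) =965687567344669 /241646139894600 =4.00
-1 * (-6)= 6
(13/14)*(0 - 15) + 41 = 27.07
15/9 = 5/3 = 1.67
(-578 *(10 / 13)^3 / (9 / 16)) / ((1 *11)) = -9248000 / 217503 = -42.52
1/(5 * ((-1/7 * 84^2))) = -1/5040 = -0.00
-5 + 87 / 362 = -1723 / 362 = -4.76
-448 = -448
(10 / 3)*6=20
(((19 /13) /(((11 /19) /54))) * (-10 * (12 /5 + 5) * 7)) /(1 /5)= -50489460 /143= -353073.15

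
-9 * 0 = 0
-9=-9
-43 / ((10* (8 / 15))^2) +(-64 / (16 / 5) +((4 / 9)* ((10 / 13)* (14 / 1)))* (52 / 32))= -31643 / 2304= -13.73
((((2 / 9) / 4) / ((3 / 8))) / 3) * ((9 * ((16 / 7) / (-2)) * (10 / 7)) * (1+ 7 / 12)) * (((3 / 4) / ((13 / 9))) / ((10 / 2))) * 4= -304 / 637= -0.48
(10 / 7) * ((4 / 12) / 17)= 10 / 357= 0.03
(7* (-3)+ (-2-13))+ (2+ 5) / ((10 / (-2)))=-187 / 5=-37.40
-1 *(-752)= 752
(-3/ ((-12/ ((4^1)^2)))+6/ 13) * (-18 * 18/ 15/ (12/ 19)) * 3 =-29754/ 65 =-457.75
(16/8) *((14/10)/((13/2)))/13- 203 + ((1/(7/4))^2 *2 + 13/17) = -141867386/703885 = -201.55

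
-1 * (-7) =7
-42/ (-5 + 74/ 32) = 15.63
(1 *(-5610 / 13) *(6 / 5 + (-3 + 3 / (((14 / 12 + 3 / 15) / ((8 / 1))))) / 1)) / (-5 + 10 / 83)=11144078 / 7995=1393.88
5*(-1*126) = -630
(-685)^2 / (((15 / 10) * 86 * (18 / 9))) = 1818.70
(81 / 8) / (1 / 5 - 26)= -135 / 344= -0.39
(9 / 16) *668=1503 / 4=375.75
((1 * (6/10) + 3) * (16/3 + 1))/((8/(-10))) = -57/2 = -28.50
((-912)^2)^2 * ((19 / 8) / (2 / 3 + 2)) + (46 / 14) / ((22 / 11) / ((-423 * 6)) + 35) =191554413708507651 / 310898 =616132666368.09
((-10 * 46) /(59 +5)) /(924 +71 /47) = -5405 /695984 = -0.01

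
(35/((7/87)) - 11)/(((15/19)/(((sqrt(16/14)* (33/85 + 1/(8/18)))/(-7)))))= -1204372* sqrt(14)/20825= -216.39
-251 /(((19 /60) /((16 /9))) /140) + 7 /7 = -197276.19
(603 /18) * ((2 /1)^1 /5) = 67 /5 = 13.40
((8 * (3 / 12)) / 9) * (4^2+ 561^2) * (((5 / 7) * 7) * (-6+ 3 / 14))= -14163165 / 7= -2023309.29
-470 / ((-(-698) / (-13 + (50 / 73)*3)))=187765 / 25477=7.37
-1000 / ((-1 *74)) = 500 / 37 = 13.51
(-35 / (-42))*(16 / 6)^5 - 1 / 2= 163111 / 1458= 111.87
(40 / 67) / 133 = 40 / 8911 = 0.00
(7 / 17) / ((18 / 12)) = 14 / 51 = 0.27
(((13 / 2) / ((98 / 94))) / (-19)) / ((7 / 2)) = -611 / 6517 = -0.09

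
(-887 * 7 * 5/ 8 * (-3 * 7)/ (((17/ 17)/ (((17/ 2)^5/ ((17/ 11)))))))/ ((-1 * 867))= -690844385/ 256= -2698610.88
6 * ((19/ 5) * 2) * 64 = 14592/ 5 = 2918.40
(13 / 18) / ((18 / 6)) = 13 / 54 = 0.24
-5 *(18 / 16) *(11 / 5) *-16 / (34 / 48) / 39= 1584 / 221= 7.17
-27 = -27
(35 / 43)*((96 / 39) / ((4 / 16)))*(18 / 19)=80640 / 10621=7.59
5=5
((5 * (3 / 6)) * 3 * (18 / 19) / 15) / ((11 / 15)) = 135 / 209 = 0.65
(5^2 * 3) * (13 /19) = 975 /19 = 51.32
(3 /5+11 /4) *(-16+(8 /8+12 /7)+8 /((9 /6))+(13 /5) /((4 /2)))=-22.29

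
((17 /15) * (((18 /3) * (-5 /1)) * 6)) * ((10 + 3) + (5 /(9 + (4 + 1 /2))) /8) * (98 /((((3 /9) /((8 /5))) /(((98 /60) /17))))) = -27064072 /225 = -120284.76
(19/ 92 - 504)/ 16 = -46349/ 1472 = -31.49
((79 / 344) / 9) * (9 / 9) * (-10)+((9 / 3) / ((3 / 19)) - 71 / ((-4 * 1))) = 36.49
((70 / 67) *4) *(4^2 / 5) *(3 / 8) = 336 / 67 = 5.01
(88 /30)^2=1936 /225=8.60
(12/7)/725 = 0.00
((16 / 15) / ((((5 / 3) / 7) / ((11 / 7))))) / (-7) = -176 / 175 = -1.01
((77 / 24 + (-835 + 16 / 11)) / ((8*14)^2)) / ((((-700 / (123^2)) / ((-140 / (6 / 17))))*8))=-6264335593 / 88309760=-70.94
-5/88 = -0.06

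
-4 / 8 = -1 / 2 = -0.50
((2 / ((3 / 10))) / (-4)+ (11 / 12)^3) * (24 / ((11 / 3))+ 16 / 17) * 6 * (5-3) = -271075 / 3366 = -80.53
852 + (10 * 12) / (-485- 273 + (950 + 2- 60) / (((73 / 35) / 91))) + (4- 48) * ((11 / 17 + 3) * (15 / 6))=3558274404 / 7892777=450.83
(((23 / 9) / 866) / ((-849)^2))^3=12167 / 177307597759383851063013683784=0.00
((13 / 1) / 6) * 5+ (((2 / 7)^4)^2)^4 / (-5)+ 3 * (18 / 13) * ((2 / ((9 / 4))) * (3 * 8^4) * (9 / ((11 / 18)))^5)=2180499784569555395787660834405221138402864027 / 69368980732216488963164749231897890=31433354815.85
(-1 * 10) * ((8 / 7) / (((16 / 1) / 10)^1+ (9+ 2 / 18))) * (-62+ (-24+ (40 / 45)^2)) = 197200 / 2169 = 90.92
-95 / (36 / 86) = -4085 / 18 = -226.94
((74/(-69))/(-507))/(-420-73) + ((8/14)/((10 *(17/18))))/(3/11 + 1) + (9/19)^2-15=-22465890721354/1525377217455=-14.73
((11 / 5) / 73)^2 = 121 / 133225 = 0.00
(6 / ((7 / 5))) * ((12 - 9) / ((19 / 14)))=180 / 19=9.47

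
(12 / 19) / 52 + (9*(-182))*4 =-1618341 / 247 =-6551.99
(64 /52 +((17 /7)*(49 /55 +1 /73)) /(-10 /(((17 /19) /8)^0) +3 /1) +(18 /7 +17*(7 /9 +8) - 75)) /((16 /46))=20570529113 /92071980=223.42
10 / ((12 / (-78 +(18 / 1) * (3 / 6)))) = -115 / 2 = -57.50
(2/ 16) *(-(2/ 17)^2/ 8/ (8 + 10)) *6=-1/ 13872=-0.00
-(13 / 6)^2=-169 / 36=-4.69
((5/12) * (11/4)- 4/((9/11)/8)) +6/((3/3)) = -4603/144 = -31.97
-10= -10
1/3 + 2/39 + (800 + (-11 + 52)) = 10938/13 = 841.38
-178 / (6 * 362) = -89 / 1086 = -0.08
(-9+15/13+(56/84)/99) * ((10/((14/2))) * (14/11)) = -605360/42471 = -14.25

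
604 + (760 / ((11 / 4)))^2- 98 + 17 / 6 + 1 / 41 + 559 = 2305219453 / 29766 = 77444.72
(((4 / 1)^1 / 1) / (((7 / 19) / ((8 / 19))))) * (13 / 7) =416 / 49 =8.49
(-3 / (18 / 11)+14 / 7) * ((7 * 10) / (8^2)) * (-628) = -5495 / 48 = -114.48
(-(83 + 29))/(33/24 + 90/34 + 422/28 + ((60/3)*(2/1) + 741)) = -106624/761689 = -0.14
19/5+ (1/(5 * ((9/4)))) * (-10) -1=1.91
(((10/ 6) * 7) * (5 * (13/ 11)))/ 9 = 2275/ 297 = 7.66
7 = 7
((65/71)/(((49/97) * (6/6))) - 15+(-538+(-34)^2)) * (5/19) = 10520710/66101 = 159.16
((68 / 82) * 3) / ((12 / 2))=17 / 41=0.41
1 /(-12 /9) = -3 /4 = -0.75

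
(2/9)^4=16/6561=0.00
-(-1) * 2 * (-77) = -154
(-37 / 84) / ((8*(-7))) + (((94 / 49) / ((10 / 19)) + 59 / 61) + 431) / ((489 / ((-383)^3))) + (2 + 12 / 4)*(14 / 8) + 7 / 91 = -152154724119938741 / 3040171680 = -50048069.69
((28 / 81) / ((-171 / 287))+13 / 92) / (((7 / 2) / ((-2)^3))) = 2236996 / 2230011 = 1.00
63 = 63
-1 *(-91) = 91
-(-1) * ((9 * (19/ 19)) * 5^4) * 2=11250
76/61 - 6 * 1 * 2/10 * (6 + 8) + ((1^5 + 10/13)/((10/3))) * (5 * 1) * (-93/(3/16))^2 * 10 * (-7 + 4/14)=-1216691010904/27755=-43836822.59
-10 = -10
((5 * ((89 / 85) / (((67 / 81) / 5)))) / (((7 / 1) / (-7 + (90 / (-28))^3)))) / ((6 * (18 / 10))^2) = -1227454625 / 787604832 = -1.56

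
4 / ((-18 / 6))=-4 / 3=-1.33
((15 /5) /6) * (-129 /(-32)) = 2.02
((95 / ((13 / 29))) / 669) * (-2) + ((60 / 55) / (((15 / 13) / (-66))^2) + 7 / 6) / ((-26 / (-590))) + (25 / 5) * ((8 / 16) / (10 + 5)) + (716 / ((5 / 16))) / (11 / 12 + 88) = 289265975681 / 3569115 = 81046.98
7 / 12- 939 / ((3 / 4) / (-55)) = 826327 / 12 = 68860.58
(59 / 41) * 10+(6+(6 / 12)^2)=3385 / 164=20.64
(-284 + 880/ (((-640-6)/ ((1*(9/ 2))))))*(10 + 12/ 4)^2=-15837328/ 323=-49031.98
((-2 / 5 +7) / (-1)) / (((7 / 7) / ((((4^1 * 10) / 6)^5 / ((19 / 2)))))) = -14080000 / 1539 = -9148.80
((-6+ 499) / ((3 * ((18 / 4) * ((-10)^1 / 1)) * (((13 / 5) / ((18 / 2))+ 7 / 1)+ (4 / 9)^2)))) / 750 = -0.00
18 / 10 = 9 / 5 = 1.80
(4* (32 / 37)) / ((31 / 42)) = 5376 / 1147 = 4.69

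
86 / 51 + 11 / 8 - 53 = -20375 / 408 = -49.94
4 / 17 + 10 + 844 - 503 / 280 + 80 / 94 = 190898023 / 223720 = 853.29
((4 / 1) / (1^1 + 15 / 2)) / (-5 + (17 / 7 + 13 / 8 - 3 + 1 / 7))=-448 / 3621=-0.12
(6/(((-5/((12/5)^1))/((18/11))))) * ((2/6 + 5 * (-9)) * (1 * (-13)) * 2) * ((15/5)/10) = -2257632/1375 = -1641.91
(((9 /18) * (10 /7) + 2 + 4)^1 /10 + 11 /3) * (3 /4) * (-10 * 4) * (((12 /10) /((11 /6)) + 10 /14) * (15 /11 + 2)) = -17763589 /29645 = -599.21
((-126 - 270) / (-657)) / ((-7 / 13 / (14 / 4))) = -286 / 73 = -3.92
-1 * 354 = -354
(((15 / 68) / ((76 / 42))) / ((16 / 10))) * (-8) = -1575 / 2584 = -0.61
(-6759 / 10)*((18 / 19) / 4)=-60831 / 380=-160.08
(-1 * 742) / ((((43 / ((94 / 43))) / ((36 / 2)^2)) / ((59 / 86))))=-666651384 / 79507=-8384.81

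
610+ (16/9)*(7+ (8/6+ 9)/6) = 50666/81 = 625.51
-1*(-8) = 8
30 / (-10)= -3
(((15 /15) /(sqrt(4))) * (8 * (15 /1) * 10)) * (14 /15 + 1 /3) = 760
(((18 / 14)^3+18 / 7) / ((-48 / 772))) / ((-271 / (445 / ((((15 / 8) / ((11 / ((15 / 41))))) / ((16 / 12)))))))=11093456264 / 4182885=2652.11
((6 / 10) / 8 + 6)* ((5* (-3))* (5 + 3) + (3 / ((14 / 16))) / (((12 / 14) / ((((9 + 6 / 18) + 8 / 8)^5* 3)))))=85880163 / 10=8588016.30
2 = 2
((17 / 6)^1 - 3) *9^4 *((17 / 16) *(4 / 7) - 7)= 391473 / 56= 6990.59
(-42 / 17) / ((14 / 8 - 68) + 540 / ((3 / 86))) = -168 / 1048135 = -0.00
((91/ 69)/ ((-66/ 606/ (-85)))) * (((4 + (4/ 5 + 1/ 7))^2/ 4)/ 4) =668045209/ 425040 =1571.72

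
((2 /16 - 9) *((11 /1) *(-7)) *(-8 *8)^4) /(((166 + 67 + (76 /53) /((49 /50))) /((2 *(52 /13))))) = 238199540547584 /608901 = 391195843.90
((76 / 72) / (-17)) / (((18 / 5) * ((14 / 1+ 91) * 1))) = -19 / 115668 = -0.00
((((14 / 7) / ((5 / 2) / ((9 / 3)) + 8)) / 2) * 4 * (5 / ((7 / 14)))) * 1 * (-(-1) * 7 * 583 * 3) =55440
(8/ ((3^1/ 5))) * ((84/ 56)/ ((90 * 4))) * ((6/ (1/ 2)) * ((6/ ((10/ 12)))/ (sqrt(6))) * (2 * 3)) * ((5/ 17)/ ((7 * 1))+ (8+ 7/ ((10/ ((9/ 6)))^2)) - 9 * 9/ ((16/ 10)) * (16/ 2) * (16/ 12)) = -75941109 * sqrt(6)/ 29750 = -6252.67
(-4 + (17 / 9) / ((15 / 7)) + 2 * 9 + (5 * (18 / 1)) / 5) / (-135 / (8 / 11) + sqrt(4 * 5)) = -390632 / 2203945 - 568192 * sqrt(5) / 297532575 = -0.18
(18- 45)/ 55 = -27/ 55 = -0.49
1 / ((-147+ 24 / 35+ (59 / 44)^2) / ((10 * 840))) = -569184000 / 9792421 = -58.12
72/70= 36/35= 1.03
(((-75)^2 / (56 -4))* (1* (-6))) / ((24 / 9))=-50625 / 208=-243.39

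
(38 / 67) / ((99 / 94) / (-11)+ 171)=3572 / 1076355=0.00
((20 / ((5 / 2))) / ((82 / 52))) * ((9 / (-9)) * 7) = -1456 / 41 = -35.51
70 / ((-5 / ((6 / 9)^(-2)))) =-63 / 2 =-31.50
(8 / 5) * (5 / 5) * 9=72 / 5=14.40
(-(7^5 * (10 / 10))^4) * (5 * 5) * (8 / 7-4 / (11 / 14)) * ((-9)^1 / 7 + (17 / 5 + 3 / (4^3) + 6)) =2828057753423087226055 / 44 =64274039850524709683.07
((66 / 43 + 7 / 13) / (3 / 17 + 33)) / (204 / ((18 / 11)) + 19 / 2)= 19703 / 42299530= 0.00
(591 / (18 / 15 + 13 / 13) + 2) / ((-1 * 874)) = -2977 / 9614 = -0.31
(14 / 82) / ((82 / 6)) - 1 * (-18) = 30279 / 1681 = 18.01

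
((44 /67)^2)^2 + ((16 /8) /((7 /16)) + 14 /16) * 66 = 202925979553 /564231388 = 359.65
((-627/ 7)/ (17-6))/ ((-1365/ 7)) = 19/ 455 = 0.04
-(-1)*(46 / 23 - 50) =-48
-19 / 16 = -1.19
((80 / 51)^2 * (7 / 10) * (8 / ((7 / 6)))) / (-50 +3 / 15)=-51200 / 215883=-0.24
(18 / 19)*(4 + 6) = 180 / 19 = 9.47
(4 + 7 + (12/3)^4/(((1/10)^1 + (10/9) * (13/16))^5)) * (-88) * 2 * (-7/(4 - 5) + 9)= -4548898349771243776/6131066257801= -741942.45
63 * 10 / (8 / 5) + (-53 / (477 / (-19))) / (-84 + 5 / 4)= 4691621 / 11916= 393.72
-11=-11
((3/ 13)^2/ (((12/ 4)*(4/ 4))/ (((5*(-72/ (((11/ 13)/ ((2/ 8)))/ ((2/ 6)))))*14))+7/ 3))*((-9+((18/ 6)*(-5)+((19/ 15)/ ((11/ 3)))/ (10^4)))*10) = -2494796409/ 454275250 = -5.49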